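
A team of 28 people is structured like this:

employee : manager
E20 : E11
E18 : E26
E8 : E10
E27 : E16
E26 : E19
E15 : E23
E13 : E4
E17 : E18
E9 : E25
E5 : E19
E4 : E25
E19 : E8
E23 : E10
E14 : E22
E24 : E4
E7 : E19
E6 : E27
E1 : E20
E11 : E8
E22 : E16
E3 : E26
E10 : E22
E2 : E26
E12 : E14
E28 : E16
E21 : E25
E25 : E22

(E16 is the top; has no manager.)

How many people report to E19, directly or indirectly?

E19 directly manages E26, E7, E5. Under E26: E18, E17, E2, E3 (4). E7 has no reports. E5 has no reports. So E19's organization is 3 direct reports plus everyone under them: 5 + 1 + 1 = 7.

7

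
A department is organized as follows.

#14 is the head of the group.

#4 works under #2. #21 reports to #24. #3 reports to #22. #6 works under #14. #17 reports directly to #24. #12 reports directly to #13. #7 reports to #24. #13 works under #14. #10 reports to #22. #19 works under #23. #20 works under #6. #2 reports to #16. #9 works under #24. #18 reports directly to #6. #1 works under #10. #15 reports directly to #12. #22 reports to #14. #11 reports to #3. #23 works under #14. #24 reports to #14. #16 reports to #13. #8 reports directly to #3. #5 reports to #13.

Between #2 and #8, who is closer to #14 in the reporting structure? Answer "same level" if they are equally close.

same level

Both #2 and #8 are 3 levels below #14.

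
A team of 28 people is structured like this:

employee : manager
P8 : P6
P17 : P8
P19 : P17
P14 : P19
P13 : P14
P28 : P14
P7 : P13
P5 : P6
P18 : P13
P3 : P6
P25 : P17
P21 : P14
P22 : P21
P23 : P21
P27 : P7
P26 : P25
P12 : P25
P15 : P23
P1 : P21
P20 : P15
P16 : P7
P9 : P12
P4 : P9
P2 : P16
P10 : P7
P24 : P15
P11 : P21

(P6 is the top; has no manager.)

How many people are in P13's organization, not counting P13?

P13 directly manages P7, P18. Under P7: P10, P16, P2, P27 (4). P18 has no reports. So P13's organization is 2 direct reports plus everyone under them: 5 + 1 = 6.

6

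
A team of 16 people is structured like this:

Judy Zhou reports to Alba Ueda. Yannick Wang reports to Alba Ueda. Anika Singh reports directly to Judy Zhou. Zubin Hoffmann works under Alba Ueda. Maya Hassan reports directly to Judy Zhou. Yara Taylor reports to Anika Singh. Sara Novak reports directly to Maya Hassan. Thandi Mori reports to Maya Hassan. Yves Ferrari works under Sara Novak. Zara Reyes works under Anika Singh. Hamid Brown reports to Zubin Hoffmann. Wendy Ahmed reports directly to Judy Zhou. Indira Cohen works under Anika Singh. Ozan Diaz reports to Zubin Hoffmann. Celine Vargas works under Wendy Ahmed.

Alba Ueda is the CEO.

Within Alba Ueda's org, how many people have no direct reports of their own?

9

The people in Alba Ueda's organization with no one reporting to them are Ozan Diaz, Hamid Brown, Yannick Wang, Celine Vargas, Thandi Mori, Yves Ferrari, Indira Cohen, Zara Reyes, Yara Taylor. That is 9.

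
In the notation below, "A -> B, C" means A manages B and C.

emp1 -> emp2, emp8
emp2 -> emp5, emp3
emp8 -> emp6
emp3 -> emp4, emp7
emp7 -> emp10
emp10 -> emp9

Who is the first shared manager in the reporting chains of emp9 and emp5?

emp9's chain of managers is emp10, emp7, emp3, emp2, emp1. emp5's chain of managers is emp2, emp1. The first manager that appears in both chains is emp2.

emp2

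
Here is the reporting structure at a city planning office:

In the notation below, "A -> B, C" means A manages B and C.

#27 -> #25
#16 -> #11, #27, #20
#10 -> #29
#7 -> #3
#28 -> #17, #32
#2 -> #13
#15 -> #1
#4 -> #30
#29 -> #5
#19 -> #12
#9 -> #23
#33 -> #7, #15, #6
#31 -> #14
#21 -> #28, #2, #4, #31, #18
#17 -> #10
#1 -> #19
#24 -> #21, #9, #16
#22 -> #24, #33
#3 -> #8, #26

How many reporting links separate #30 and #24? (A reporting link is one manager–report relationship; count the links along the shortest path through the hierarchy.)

#30 is in #24's organization: the chain from #30 up to #24 is #30 → #4 → #21 → #24, which is 3 links.

3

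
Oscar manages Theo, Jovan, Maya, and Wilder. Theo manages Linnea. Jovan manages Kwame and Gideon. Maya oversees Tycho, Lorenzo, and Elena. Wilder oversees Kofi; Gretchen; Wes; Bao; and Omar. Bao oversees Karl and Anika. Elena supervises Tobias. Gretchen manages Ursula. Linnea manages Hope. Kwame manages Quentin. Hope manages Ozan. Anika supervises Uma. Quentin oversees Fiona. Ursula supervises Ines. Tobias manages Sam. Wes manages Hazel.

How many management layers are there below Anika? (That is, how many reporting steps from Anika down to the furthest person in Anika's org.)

1

The longest chain under Anika runs Anika → Uma, which is 1 level below Anika.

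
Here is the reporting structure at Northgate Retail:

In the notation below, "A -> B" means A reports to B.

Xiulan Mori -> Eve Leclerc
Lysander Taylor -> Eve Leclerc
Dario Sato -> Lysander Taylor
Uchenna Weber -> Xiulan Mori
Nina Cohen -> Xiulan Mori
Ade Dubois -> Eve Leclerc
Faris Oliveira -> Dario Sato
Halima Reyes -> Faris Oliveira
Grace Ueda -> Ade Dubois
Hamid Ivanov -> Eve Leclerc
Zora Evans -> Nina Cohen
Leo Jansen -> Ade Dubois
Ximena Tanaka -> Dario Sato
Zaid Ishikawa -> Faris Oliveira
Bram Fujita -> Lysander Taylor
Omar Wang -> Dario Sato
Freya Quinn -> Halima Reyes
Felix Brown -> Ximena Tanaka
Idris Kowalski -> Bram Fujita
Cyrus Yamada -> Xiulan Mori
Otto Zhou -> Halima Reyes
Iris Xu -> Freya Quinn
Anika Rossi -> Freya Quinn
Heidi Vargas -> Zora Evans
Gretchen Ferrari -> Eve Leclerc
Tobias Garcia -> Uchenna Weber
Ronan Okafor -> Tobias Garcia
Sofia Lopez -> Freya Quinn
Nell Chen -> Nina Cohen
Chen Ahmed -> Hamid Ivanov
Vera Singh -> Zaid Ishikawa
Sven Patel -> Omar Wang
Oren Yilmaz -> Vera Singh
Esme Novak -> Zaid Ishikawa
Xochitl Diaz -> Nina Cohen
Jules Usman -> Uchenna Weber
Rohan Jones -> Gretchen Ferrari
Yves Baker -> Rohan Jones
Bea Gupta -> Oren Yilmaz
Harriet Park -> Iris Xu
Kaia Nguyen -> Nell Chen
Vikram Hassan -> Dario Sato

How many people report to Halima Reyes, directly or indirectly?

Halima Reyes directly manages Freya Quinn, Otto Zhou. Under Freya Quinn: Sofia Lopez, Anika Rossi, Iris Xu, Harriet Park (4). Otto Zhou has no reports. So Halima Reyes's organization is 2 direct reports plus everyone under them: 5 + 1 = 6.

6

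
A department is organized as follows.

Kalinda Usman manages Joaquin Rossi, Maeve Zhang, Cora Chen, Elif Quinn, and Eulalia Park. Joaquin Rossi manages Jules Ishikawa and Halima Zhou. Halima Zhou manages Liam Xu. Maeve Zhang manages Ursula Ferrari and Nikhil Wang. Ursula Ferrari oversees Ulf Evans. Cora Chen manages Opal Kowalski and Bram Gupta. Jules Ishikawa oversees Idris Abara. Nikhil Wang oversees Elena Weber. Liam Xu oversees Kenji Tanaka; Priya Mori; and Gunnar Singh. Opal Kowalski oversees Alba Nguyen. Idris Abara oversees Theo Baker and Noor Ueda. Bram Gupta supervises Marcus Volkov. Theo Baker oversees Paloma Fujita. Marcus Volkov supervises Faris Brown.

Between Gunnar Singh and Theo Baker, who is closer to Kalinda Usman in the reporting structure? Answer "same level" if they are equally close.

same level

Both Gunnar Singh and Theo Baker are 4 levels below Kalinda Usman.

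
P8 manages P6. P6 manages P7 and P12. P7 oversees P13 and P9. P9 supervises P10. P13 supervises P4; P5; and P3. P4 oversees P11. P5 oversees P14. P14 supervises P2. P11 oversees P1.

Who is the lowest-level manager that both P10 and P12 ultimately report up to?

P10's chain of managers is P9, P7, P6, P8. P12's chain of managers is P6, P8. The first manager that appears in both chains is P6.

P6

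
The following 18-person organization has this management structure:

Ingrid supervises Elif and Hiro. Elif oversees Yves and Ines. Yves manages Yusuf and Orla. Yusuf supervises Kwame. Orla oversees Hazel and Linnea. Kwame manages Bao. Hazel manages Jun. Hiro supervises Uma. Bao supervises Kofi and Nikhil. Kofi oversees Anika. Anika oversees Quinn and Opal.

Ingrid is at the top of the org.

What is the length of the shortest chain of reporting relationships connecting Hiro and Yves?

Hiro is 1 level below Ingrid, and Yves is 2 levels below Ingrid (their lowest common manager). The shortest path runs up from Hiro to Ingrid and back down to Yves: 1 + 2 = 3 links.

3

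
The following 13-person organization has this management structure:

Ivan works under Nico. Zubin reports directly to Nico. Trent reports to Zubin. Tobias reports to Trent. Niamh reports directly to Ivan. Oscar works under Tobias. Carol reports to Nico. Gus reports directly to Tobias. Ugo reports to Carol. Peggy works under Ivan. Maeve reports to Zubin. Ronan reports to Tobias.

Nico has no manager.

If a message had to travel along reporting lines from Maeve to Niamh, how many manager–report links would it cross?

4

Maeve is 2 levels below Nico, and Niamh is 2 levels below Nico (their lowest common manager). The shortest path runs up from Maeve to Nico and back down to Niamh: 2 + 2 = 4 links.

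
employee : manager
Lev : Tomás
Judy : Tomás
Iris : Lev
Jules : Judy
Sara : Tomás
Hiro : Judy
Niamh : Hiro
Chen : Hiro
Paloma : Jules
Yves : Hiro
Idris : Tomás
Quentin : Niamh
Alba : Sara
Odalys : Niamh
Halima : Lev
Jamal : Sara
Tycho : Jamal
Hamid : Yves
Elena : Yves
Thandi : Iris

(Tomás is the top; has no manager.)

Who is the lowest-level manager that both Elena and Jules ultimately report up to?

Elena's chain of managers is Yves, Hiro, Judy, Tomás. Jules's chain of managers is Judy, Tomás. The first manager that appears in both chains is Judy.

Judy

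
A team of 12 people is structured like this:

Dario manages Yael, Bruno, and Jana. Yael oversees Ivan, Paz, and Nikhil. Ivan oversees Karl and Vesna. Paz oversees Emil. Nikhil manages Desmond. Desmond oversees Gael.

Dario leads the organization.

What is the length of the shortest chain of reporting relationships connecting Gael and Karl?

Gael is 3 levels below Yael, and Karl is 2 levels below Yael (their lowest common manager). The shortest path runs up from Gael to Yael and back down to Karl: 3 + 2 = 5 links.

5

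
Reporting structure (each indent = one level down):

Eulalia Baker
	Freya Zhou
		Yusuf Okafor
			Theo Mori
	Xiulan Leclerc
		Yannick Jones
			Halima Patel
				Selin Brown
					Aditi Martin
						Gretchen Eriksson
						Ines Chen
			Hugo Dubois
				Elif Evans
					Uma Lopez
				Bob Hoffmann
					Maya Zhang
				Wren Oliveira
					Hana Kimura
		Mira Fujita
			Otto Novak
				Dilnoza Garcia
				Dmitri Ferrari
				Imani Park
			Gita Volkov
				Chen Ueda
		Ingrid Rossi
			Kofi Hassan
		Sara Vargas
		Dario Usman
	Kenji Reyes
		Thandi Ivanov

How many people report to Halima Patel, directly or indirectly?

Halima Patel directly manages Selin Brown. Under Selin Brown: Aditi Martin, Ines Chen, Gretchen Eriksson (3). That's 4 in total.

4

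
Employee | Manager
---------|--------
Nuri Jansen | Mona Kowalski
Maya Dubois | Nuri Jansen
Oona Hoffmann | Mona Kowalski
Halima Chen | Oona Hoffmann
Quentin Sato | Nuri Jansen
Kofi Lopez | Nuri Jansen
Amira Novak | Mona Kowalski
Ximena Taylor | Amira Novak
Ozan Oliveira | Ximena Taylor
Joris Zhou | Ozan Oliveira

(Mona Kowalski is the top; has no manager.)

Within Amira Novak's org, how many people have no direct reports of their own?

The only person in Amira Novak's organization with no one reporting to them is Joris Zhou. That is 1.

1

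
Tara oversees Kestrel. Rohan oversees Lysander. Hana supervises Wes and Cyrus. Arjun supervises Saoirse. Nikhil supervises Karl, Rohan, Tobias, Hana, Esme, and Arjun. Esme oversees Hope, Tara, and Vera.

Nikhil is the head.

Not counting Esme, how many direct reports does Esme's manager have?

Esme reports to Nikhil. Nikhil's other direct reports are Karl, Rohan, Tobias, Hana, Arjun — 5 peers.

5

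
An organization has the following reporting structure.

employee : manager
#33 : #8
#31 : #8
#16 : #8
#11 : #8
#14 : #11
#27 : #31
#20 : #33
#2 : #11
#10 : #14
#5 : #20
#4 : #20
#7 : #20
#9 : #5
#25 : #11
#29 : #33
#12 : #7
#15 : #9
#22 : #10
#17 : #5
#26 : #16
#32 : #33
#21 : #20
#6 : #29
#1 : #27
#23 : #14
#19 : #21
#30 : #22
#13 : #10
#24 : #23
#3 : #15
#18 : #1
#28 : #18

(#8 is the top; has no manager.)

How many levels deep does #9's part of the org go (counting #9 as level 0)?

The longest chain under #9 runs #9 → #15 → #3, which is 2 levels below #9.

2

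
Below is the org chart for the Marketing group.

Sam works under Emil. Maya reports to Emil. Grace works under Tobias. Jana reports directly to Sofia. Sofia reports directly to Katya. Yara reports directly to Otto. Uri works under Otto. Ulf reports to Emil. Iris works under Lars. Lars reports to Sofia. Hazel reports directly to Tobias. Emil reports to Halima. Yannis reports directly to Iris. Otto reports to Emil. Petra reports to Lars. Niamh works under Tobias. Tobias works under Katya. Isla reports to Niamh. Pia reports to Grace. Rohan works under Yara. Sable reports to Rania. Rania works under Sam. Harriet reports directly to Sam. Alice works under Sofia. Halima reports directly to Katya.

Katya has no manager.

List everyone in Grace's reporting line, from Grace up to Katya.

Grace reports to Tobias. Tobias reports to Katya. Katya is at the top.

Grace -> Tobias -> Katya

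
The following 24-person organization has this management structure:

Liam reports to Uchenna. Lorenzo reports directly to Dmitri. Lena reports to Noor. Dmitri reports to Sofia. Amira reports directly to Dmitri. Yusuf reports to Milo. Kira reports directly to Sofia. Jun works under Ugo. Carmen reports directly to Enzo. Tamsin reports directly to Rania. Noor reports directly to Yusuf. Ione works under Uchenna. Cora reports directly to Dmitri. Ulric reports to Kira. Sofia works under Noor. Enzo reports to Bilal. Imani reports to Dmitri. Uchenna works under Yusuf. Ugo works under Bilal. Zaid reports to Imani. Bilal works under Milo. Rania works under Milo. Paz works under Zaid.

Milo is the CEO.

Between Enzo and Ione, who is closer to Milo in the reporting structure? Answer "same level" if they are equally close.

Enzo is 2 levels below Milo; Ione is 3. Enzo is higher.

Enzo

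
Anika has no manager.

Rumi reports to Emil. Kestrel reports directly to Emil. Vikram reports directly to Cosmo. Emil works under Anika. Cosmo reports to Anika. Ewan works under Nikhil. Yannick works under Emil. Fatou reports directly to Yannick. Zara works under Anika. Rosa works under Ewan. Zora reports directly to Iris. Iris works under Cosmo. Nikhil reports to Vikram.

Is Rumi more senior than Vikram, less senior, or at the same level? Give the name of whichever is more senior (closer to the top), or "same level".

same level

Both Rumi and Vikram are 2 levels below Anika.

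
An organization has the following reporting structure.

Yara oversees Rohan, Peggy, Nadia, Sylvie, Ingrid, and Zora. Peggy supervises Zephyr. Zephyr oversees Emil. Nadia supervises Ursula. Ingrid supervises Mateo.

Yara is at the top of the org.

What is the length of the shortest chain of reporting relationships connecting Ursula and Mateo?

4

Ursula is 2 levels below Yara, and Mateo is 2 levels below Yara (their lowest common manager). The shortest path runs up from Ursula to Yara and back down to Mateo: 2 + 2 = 4 links.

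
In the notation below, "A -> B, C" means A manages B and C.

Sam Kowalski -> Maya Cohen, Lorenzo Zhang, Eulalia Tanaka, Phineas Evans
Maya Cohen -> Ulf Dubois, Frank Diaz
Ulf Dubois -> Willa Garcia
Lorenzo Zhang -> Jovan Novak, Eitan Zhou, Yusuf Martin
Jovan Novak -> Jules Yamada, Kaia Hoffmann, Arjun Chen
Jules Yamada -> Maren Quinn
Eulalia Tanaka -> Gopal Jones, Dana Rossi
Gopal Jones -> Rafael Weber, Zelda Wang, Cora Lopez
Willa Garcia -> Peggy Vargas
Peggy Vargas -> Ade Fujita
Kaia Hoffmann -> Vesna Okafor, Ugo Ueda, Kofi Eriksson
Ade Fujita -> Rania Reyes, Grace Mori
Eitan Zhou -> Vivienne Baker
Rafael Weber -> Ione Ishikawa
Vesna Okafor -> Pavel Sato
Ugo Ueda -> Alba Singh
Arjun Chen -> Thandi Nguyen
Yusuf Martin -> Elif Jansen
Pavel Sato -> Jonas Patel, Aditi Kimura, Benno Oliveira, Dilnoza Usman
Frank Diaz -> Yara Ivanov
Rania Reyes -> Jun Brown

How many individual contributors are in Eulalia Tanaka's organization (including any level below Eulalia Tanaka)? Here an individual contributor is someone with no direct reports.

The people in Eulalia Tanaka's organization with no one reporting to them are Dana Rossi, Cora Lopez, Zelda Wang, Ione Ishikawa. That is 4.

4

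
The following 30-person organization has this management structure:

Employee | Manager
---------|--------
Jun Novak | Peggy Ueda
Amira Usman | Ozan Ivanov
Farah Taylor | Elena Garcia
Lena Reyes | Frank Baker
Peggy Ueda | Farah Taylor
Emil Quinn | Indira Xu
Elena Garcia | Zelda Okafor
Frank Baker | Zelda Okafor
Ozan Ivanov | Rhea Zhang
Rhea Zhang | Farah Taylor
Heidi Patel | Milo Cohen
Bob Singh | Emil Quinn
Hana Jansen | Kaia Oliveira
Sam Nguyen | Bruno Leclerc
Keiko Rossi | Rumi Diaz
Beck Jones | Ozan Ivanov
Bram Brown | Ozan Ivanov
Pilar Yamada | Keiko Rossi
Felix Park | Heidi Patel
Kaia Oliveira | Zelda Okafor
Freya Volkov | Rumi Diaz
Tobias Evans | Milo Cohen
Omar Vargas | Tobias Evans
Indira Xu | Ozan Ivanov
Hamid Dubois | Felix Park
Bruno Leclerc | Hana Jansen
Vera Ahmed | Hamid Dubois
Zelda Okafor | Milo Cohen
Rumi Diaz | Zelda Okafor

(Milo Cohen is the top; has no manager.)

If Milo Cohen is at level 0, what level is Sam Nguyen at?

Chain from Sam Nguyen up to Milo Cohen: Sam Nguyen → Bruno Leclerc → Hana Jansen → Kaia Oliveira → Zelda Okafor → Milo Cohen. That is 5 steps up, so Sam Nguyen is 5 levels below Milo Cohen.

5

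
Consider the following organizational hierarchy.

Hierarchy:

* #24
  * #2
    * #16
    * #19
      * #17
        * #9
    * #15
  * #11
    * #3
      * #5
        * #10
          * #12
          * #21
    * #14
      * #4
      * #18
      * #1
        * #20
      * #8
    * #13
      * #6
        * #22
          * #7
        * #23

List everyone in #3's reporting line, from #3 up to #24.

#3 -> #11 -> #24

#3 reports to #11. #11 reports to #24. #24 is at the top.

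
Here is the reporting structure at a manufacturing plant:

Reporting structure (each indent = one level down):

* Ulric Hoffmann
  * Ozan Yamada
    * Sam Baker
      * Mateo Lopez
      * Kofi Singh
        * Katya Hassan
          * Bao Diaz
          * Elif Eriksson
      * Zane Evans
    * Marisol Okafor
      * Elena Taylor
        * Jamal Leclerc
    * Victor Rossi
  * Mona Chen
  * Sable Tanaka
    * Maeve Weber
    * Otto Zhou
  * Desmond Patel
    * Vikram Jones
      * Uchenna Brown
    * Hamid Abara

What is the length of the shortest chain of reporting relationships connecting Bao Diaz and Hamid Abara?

Bao Diaz is 5 levels below Ulric Hoffmann, and Hamid Abara is 2 levels below Ulric Hoffmann (their lowest common manager). The shortest path runs up from Bao Diaz to Ulric Hoffmann and back down to Hamid Abara: 5 + 2 = 7 links.

7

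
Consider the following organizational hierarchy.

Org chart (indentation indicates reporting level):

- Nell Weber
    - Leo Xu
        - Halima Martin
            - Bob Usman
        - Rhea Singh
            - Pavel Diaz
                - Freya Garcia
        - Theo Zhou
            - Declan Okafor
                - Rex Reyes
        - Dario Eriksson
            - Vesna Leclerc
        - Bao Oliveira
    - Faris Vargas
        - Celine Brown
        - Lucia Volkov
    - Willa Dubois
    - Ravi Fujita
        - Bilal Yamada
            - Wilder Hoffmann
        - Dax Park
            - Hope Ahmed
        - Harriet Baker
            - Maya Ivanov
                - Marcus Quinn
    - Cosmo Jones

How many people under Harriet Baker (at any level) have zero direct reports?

The only person in Harriet Baker's organization with no one reporting to them is Marcus Quinn. That is 1.

1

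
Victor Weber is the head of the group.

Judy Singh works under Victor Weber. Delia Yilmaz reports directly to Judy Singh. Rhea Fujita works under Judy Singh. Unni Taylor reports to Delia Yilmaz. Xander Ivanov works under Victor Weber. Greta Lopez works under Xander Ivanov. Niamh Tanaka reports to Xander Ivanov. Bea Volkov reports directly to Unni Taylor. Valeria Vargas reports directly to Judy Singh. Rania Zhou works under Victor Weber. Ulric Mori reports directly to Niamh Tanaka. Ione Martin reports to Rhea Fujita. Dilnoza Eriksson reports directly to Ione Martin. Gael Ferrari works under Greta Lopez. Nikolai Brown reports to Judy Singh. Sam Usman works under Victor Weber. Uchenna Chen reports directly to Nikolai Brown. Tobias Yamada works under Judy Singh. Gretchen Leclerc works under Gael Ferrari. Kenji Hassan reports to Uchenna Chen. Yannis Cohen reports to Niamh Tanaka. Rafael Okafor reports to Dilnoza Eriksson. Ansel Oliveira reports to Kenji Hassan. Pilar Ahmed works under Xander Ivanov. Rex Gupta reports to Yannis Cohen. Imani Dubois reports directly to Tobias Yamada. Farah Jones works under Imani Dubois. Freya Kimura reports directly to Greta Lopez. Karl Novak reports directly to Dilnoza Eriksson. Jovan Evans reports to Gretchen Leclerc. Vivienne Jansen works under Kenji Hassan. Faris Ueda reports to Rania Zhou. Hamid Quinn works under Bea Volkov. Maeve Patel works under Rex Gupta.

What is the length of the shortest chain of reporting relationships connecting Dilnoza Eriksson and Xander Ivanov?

Dilnoza Eriksson is 4 levels below Victor Weber, and Xander Ivanov is 1 level below Victor Weber (their lowest common manager). The shortest path runs up from Dilnoza Eriksson to Victor Weber and back down to Xander Ivanov: 4 + 1 = 5 links.

5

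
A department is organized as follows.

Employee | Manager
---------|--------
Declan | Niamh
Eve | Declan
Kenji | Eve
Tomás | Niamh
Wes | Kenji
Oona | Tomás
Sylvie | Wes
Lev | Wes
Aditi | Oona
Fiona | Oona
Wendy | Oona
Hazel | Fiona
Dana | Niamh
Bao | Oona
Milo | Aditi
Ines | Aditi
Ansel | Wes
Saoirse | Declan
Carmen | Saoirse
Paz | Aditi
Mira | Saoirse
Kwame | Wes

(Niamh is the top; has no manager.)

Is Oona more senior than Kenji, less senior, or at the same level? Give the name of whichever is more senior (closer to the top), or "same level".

Oona

Oona is 2 levels below Niamh; Kenji is 3. Oona is higher.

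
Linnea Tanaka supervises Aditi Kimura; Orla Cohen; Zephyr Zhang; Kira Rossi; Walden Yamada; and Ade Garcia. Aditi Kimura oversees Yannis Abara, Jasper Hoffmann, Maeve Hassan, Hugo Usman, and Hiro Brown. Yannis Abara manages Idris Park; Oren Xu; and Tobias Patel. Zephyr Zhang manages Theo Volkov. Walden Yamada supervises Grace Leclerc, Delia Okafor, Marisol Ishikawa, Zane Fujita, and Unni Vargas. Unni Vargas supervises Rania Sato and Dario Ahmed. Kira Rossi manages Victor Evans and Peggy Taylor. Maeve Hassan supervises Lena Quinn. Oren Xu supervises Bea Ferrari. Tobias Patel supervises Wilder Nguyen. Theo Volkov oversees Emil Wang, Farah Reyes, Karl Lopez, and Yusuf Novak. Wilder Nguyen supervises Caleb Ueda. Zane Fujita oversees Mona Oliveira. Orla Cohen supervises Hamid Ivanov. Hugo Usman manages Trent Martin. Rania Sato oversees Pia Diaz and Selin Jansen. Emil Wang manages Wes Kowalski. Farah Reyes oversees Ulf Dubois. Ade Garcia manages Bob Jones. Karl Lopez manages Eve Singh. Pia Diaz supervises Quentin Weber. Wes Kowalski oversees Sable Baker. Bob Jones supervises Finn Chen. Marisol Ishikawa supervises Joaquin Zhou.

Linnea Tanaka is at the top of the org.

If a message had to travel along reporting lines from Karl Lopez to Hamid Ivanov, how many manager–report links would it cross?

5

Karl Lopez is 3 levels below Linnea Tanaka, and Hamid Ivanov is 2 levels below Linnea Tanaka (their lowest common manager). The shortest path runs up from Karl Lopez to Linnea Tanaka and back down to Hamid Ivanov: 3 + 2 = 5 links.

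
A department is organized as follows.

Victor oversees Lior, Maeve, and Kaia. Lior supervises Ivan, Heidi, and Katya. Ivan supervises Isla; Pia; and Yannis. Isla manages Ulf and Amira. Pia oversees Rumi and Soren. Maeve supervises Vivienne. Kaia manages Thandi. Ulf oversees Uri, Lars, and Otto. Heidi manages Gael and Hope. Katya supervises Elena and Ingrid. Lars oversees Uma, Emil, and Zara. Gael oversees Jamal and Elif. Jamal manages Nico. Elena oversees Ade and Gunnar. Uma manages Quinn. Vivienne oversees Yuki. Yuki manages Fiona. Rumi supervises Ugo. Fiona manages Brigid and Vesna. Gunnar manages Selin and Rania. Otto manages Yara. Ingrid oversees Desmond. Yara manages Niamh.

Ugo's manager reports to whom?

Pia

Ugo reports to Rumi, and Rumi reports to Pia. So Ugo's skip-level manager is Pia.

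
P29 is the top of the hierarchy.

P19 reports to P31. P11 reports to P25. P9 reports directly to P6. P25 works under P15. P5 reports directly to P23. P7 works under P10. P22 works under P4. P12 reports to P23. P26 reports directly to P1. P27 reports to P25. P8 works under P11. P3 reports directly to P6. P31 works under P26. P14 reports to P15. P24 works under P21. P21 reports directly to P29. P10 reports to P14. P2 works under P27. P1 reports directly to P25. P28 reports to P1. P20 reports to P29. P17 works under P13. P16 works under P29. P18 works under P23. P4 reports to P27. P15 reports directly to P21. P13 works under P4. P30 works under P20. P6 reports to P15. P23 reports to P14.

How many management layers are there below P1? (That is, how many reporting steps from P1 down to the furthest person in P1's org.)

The longest chain under P1 runs P1 → P26 → P31 → P19, which is 3 levels below P1.

3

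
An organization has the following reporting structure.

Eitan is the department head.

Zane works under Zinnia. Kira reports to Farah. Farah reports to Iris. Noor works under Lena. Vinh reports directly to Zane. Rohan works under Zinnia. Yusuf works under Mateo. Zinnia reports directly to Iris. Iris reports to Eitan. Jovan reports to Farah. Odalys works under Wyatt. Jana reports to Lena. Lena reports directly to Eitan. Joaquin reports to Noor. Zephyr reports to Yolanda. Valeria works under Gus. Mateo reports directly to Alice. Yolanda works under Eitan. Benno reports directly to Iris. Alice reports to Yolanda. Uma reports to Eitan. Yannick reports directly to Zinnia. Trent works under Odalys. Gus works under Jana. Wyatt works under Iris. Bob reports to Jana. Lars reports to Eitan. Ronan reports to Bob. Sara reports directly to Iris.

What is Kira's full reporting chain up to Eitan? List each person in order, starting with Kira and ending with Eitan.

Kira reports to Farah. Farah reports to Iris. Iris reports to Eitan. Eitan is at the top.

Kira -> Farah -> Iris -> Eitan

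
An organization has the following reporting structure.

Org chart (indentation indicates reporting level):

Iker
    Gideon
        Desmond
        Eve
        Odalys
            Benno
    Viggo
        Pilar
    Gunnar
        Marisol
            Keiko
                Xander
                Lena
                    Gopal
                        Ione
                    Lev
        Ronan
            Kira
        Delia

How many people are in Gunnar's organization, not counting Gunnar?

10

Gunnar directly manages Marisol, Ronan, Delia. Under Marisol: Keiko, Lena, Lev, Gopal, Ione, Xander (6). Under Ronan: Kira (1). Delia has no reports. So Gunnar's organization is 3 direct reports plus everyone under them: 7 + 2 + 1 = 10.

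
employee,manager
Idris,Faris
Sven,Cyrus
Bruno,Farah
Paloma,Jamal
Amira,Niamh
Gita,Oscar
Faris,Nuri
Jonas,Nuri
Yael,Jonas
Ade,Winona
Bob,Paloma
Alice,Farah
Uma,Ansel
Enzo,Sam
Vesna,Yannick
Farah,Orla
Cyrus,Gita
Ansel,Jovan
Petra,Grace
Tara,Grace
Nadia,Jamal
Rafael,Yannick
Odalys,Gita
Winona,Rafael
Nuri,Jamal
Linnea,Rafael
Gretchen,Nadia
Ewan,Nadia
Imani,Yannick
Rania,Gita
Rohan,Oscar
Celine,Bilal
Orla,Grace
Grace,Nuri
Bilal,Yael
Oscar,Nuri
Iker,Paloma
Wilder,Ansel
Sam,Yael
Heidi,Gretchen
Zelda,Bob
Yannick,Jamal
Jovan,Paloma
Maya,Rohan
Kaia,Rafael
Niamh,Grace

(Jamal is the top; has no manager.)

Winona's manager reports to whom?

Yannick

Winona reports to Rafael, and Rafael reports to Yannick. So Winona's skip-level manager is Yannick.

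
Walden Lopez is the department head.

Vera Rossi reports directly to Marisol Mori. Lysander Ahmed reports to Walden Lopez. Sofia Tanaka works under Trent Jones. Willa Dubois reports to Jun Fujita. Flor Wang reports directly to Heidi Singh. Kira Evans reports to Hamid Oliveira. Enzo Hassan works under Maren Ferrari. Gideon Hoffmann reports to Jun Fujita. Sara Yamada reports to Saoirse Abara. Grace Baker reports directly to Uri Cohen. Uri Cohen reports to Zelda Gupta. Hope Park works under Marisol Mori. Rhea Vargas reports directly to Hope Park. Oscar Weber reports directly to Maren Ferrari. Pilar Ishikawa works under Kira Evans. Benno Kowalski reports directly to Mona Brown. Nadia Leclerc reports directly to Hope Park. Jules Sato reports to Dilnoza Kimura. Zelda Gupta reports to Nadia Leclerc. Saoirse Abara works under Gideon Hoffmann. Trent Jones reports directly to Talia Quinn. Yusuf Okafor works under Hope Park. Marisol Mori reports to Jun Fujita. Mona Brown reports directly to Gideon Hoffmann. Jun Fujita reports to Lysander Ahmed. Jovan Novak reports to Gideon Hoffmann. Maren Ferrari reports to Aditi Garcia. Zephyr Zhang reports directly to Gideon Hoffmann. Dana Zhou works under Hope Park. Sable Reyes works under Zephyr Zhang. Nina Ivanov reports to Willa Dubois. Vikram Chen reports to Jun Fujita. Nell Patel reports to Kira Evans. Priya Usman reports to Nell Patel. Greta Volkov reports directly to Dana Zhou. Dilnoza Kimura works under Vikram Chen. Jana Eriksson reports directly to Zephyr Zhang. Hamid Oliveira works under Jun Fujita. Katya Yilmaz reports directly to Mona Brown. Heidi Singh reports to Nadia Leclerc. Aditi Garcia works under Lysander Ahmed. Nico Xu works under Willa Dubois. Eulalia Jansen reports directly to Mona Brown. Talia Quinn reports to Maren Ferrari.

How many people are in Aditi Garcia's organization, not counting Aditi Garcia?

Aditi Garcia directly manages Maren Ferrari. Under Maren Ferrari: Oscar Weber, Enzo Hassan, Talia Quinn, Trent Jones, Sofia Tanaka (5). That's 6 in total.

6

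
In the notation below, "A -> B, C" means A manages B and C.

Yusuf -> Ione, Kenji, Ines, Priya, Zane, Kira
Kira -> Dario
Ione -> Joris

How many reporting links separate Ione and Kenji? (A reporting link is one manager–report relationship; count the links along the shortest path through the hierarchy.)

2

Ione is 1 level below Yusuf, and Kenji is 1 level below Yusuf (their lowest common manager). The shortest path runs up from Ione to Yusuf and back down to Kenji: 1 + 1 = 2 links.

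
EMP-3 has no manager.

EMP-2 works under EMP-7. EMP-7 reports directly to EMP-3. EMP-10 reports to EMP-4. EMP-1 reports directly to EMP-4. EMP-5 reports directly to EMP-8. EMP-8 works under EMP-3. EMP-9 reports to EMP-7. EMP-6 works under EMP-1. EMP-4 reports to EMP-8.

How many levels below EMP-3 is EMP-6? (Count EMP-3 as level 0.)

4

Chain from EMP-6 up to EMP-3: EMP-6 → EMP-1 → EMP-4 → EMP-8 → EMP-3. That is 4 steps up, so EMP-6 is 4 levels below EMP-3.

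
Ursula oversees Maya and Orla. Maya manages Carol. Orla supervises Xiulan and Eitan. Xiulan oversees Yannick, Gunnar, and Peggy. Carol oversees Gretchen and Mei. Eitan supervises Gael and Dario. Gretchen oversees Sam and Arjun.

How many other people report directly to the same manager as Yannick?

Yannick reports to Xiulan. Xiulan's other direct reports are Peggy, Gunnar — 2 peers.

2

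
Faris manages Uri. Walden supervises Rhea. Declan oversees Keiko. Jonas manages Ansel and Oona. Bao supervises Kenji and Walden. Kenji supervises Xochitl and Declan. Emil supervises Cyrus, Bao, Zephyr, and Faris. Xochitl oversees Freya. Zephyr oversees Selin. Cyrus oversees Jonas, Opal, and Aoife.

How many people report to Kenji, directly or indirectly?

Kenji directly manages Xochitl, Declan. Under Xochitl: Freya (1). Under Declan: Keiko (1). So Kenji's organization is 2 direct reports plus everyone under them: 2 + 2 = 4.

4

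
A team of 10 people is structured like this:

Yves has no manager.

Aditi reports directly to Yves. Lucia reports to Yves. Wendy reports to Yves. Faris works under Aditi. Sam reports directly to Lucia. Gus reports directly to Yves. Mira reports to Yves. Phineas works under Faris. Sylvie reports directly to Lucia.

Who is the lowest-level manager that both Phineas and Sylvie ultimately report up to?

Phineas's chain of managers is Faris, Aditi, Yves. Sylvie's chain of managers is Lucia, Yves. The first manager that appears in both chains is Yves.

Yves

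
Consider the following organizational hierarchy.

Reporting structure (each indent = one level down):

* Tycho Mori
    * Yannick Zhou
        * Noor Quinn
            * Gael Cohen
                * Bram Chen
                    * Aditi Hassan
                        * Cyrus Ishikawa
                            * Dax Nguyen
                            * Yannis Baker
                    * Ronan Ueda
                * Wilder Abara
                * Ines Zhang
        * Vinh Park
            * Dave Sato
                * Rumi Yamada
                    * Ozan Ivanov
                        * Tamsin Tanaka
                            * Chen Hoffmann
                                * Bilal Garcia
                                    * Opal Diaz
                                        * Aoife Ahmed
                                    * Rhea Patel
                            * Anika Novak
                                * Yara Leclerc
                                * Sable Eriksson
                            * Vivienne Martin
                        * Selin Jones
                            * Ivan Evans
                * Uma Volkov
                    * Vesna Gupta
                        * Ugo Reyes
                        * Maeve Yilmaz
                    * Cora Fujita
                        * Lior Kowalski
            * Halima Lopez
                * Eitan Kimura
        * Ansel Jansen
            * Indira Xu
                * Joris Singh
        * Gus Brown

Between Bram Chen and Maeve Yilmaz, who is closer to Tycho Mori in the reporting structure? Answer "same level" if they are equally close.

Bram Chen is 4 levels below Tycho Mori; Maeve Yilmaz is 6. Bram Chen is higher.

Bram Chen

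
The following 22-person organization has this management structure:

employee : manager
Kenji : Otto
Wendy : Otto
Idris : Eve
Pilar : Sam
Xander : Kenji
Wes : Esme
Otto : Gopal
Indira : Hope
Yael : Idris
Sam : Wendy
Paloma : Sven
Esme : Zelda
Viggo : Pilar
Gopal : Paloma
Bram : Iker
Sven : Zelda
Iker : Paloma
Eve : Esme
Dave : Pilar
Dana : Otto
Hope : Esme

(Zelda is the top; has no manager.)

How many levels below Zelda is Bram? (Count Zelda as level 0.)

4

Chain from Bram up to Zelda: Bram → Iker → Paloma → Sven → Zelda. That is 4 steps up, so Bram is 4 levels below Zelda.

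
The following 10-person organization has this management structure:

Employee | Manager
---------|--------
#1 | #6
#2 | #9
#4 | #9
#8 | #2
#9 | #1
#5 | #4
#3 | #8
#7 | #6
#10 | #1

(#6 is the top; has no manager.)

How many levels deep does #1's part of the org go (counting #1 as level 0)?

4

The longest chain under #1 runs #1 → #9 → #2 → #8 → #3, which is 4 levels below #1.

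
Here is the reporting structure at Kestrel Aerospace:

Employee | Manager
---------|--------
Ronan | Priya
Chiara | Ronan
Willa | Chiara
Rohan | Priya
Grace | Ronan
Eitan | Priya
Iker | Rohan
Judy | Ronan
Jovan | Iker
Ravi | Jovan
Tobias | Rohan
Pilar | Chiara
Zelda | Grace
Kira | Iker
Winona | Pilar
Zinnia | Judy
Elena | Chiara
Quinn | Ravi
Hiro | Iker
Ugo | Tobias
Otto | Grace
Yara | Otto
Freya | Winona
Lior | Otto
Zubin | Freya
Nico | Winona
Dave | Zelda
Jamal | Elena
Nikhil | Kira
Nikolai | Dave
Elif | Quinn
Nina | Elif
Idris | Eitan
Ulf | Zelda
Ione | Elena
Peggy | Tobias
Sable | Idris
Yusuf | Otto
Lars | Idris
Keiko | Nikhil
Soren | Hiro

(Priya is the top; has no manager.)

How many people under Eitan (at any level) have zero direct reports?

The people in Eitan's organization with no one reporting to them are Lars, Sable. That is 2.

2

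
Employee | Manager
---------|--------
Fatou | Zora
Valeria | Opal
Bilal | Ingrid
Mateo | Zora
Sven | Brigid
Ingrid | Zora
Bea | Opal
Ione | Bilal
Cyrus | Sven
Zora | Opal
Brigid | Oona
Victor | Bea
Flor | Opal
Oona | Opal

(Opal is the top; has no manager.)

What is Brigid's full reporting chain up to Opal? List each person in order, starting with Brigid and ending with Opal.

Brigid -> Oona -> Opal

Brigid reports to Oona. Oona reports to Opal. Opal is at the top.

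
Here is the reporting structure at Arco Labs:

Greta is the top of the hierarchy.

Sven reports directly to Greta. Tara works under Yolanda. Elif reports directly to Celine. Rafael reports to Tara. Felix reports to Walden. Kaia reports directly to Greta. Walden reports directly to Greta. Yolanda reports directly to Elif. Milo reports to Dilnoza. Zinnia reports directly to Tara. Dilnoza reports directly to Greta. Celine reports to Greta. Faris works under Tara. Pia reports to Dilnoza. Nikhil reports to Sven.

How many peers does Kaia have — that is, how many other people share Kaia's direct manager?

4

Kaia reports to Greta. Greta's other direct reports are Walden, Celine, Sven, Dilnoza — 4 peers.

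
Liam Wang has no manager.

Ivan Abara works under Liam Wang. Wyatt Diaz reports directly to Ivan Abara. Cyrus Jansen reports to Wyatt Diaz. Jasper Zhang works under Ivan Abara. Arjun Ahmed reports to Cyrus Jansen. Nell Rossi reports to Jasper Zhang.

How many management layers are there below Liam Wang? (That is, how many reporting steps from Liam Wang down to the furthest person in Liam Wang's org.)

The longest chain under Liam Wang runs Liam Wang → Ivan Abara → Wyatt Diaz → Cyrus Jansen → Arjun Ahmed, which is 4 levels below Liam Wang.

4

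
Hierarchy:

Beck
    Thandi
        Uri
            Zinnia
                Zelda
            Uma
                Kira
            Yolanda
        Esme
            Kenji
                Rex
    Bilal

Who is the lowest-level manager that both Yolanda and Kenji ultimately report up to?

Thandi

Yolanda's chain of managers is Uri, Thandi, Beck. Kenji's chain of managers is Esme, Thandi, Beck. The first manager that appears in both chains is Thandi.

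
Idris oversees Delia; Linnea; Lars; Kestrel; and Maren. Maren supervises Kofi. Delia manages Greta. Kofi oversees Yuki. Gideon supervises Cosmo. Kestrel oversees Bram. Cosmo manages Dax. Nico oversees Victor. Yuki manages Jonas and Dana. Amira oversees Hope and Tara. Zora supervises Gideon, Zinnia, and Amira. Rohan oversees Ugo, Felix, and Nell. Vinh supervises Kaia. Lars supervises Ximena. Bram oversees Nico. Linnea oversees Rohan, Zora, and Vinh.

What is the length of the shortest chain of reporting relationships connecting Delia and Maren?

2

Delia is 1 level below Idris, and Maren is 1 level below Idris (their lowest common manager). The shortest path runs up from Delia to Idris and back down to Maren: 1 + 1 = 2 links.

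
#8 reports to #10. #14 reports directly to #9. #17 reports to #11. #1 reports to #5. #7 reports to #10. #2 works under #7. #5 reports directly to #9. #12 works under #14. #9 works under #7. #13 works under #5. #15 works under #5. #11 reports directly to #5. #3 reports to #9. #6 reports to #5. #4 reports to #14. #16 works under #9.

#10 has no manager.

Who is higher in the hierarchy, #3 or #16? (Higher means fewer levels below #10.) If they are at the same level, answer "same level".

Both #3 and #16 are 3 levels below #10.

same level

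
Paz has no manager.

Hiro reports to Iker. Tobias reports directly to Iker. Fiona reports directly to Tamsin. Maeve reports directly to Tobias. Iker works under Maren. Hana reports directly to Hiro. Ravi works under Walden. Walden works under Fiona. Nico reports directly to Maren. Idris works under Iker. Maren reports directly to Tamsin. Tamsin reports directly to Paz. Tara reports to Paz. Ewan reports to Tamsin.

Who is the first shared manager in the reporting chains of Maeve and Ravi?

Maeve's chain of managers is Tobias, Iker, Maren, Tamsin, Paz. Ravi's chain of managers is Walden, Fiona, Tamsin, Paz. The first manager that appears in both chains is Tamsin.

Tamsin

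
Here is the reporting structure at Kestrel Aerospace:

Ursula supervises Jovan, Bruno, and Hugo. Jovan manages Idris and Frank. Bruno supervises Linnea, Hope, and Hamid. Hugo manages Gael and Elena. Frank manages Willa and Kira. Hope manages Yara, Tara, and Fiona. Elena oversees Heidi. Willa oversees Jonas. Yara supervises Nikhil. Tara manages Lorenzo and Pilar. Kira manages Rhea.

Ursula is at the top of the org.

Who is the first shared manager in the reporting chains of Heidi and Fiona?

Heidi's chain of managers is Elena, Hugo, Ursula. Fiona's chain of managers is Hope, Bruno, Ursula. The first manager that appears in both chains is Ursula.

Ursula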